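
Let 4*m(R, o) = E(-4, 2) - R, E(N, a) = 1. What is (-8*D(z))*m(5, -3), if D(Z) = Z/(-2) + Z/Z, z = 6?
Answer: -16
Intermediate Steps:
m(R, o) = 1/4 - R/4 (m(R, o) = (1 - R)/4 = 1/4 - R/4)
D(Z) = 1 - Z/2 (D(Z) = Z*(-1/2) + 1 = -Z/2 + 1 = 1 - Z/2)
(-8*D(z))*m(5, -3) = (-8*(1 - 1/2*6))*(1/4 - 1/4*5) = (-8*(1 - 3))*(1/4 - 5/4) = -8*(-2)*(-1) = 16*(-1) = -16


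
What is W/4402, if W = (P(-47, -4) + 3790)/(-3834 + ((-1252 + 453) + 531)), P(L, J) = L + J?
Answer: -3739/18057004 ≈ -0.00020707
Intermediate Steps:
P(L, J) = J + L
W = -3739/4102 (W = ((-4 - 47) + 3790)/(-3834 + ((-1252 + 453) + 531)) = (-51 + 3790)/(-3834 + (-799 + 531)) = 3739/(-3834 - 268) = 3739/(-4102) = 3739*(-1/4102) = -3739/4102 ≈ -0.91151)
W/4402 = -3739/4102/4402 = -3739/4102*1/4402 = -3739/18057004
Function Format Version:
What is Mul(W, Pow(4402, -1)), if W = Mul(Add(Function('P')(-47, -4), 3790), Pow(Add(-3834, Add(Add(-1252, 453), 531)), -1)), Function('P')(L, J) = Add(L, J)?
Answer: Rational(-3739, 18057004) ≈ -0.00020707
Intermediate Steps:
Function('P')(L, J) = Add(J, L)
W = Rational(-3739, 4102) (W = Mul(Add(Add(-4, -47), 3790), Pow(Add(-3834, Add(Add(-1252, 453), 531)), -1)) = Mul(Add(-51, 3790), Pow(Add(-3834, Add(-799, 531)), -1)) = Mul(3739, Pow(Add(-3834, -268), -1)) = Mul(3739, Pow(-4102, -1)) = Mul(3739, Rational(-1, 4102)) = Rational(-3739, 4102) ≈ -0.91151)
Mul(W, Pow(4402, -1)) = Mul(Rational(-3739, 4102), Pow(4402, -1)) = Mul(Rational(-3739, 4102), Rational(1, 4402)) = Rational(-3739, 18057004)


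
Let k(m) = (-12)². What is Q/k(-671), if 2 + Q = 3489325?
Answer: 3489323/144 ≈ 24231.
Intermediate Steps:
Q = 3489323 (Q = -2 + 3489325 = 3489323)
k(m) = 144
Q/k(-671) = 3489323/144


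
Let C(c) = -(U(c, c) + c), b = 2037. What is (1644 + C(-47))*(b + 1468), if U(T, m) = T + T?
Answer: 6256425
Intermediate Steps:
U(T, m) = 2*T
C(c) = -3*c (C(c) = -(2*c + c) = -3*c)
(1644 + C(-47))*(b + 1468) = (1644 - 3*(-47))*(2037 + 1468) = (1644 + 141)*3505 = 1785*3505 = 6256425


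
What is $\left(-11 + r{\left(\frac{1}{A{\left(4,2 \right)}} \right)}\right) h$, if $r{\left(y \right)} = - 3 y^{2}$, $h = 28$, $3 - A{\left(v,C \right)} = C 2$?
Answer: $-392$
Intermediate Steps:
$A{\left(v,C \right)} = 3 - 2 C$ ($A{\left(v,C \right)} = 3 - C 2 = 3 - 2 C$)
$\left(-11 + r{\left(\frac{1}{A{\left(4,2 \right)}} \right)}\right) h = \left(-11 - 3 \left(\frac{1}{3 - 4}\right)^{2}\right) 28 = \left(-11 - 3 \left(\frac{1}{-1}\right)^{2}\right) 28 = \left(-11 - 3 \left(-1\right)^{2}\right) 28 = \left(-11 - 3\right) 28 = \left(-14\right) 28 = -392$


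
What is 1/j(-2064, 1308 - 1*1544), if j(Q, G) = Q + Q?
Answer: -1/4128 ≈ -0.00024225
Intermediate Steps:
j(Q, G) = 2*Q
1/j(-2064, 1308 - 1*1544) = 1/(2*(-2064)) = 1/(-4128) = -1/4128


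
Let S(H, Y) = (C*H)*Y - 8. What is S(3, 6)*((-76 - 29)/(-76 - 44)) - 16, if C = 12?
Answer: 166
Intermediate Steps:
S(H, Y) = -8 + 12*H*Y (S(H, Y) = (12*H)*Y - 8 = 12*H*Y - 8 = -8 + 12*H*Y)
S(3, 6)*((-76 - 29)/(-76 - 44)) - 16 = (-8 + 12*3*6)*((-76 - 29)/(-76 - 44)) - 16 = (-8 + 216)*(-105/(-120)) - 16 = 208*(-105*(-1/120)) - 16 = 208*(7/8) - 16 = 182 - 16 = 166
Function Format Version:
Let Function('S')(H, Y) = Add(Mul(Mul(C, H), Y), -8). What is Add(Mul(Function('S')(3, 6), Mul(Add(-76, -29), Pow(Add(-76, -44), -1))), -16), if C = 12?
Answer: 166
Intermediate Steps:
Function('S')(H, Y) = Add(-8, Mul(12, H, Y)) (Function('S')(H, Y) = Add(Mul(Mul(12, H), Y), -8) = Add(Mul(12, H, Y), -8) = Add(-8, Mul(12, H, Y)))
Add(Mul(Function('S')(3, 6), Mul(Add(-76, -29), Pow(Add(-76, -44), -1))), -16) = Add(Mul(Add(-8, Mul(12, 3, 6)), Mul(Add(-76, -29), Pow(Add(-76, -44), -1))), -16) = Add(Mul(Add(-8, 216), Mul(-105, Pow(-120, -1))), -16) = Add(Mul(208, Mul(-105, Rational(-1, 120))), -16) = Add(Mul(208, Rational(7, 8)), -16) = Add(182, -16) = 166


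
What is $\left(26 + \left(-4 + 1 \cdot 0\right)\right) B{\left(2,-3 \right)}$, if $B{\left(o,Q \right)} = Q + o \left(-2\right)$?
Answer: $-154$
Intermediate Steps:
$B{\left(o,Q \right)} = Q - 2 o$
$\left(26 + \left(-4 + 1 \cdot 0\right)\right) B{\left(2,-3 \right)} = \left(26 + \left(-4 + 1 \cdot 0\right)\right) \left(-3 - 4\right) = \left(26 + \left(-4 + 0\right)\right) \left(-3 - 4\right) = \left(26 - 4\right) \left(-7\right) = 22 \left(-7\right) = -154$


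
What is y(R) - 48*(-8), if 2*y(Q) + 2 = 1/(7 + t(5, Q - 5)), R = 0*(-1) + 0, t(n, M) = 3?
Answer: 7661/20 ≈ 383.05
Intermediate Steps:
R = 0 (R = 0 + 0 = 0)
y(Q) = -19/20 (y(Q) = -1 + 1/(2*(7 + 3)) = -1 + (½)/10 = -1 + (½)*(⅒) = -1 + 1/20 = -19/20)
y(R) - 48*(-8) = -19/20 - 48*(-8) = -19/20 - 1*(-384) = -19/20 + 384 = 7661/20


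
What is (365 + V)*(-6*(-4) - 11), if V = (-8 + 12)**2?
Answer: 4953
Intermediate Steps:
V = 16 (V = 4**2 = 16)
(365 + V)*(-6*(-4) - 11) = (365 + 16)*(-6*(-4) - 11) = 381*(24 - 11) = 381*13 = 4953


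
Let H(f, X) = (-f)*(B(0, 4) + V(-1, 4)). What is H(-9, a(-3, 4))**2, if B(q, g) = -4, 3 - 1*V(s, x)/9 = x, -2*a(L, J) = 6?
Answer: 13689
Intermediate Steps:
a(L, J) = -3 (a(L, J) = -1/2*6 = -3)
V(s, x) = 27 - 9*x
H(f, X) = 13*f (H(f, X) = (-f)*(-4 + (27 - 9*4)) = (-f)*(-4 + (27 - 36)) = (-f)*(-4 - 9) = -f*(-13) = 13*f)
H(-9, a(-3, 4))**2 = (13*(-9))**2 = (-117)**2 = 13689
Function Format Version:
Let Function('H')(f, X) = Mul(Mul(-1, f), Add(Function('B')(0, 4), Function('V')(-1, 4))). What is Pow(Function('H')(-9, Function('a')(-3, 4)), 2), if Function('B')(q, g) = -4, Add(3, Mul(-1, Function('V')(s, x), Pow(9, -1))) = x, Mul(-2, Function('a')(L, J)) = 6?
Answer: 13689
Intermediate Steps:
Function('a')(L, J) = -3 (Function('a')(L, J) = Mul(Rational(-1, 2), 6) = -3)
Function('V')(s, x) = Add(27, Mul(-9, x))
Function('H')(f, X) = Mul(13, f) (Function('H')(f, X) = Mul(Mul(-1, f), Add(-4, Add(27, Mul(-9, 4)))) = Mul(Mul(-1, f), Add(-4, Add(27, -36))) = Mul(Mul(-1, f), Add(-4, -9)) = Mul(Mul(-1, f), -13) = Mul(13, f))
Pow(Function('H')(-9, Function('a')(-3, 4)), 2) = Pow(Mul(13, -9), 2) = Pow(-117, 2) = 13689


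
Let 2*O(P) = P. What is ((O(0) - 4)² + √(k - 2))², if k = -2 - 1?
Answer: (16 + I*√5)² ≈ 251.0 + 71.554*I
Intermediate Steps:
O(P) = P/2
k = -3
((O(0) - 4)² + √(k - 2))² = (((½)*0 - 4)² + √(-3 - 2))² = ((0 - 4)² + √(-5))² = ((-4)² + I*√5)² = (16 + I*√5)²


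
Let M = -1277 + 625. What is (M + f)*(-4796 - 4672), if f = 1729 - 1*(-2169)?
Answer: -30733128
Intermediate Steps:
f = 3898 (f = 1729 + 2169 = 3898)
M = -652
(M + f)*(-4796 - 4672) = (-652 + 3898)*(-4796 - 4672) = 3246*(-9468) = -30733128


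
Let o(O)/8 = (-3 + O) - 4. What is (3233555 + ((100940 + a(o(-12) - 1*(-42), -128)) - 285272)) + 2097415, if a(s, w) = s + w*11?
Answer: 5145120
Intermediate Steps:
o(O) = -56 + 8*O (o(O) = 8*((-3 + O) - 4) = 8*(-7 + O) = -56 + 8*O)
a(s, w) = s + 11*w
(3233555 + ((100940 + a(o(-12) - 1*(-42), -128)) - 285272)) + 2097415 = (3233555 + ((100940 + (((-56 + 8*(-12)) - 1*(-42)) + 11*(-128))) - 285272)) + 2097415 = (3233555 + ((100940 + (((-56 - 96) + 42) - 1408)) - 285272)) + 2097415 = (3233555 + ((100940 + ((-152 + 42) - 1408)) - 285272)) + 2097415 = (3233555 + ((100940 + (-110 - 1408)) - 285272)) + 2097415 = (3233555 + ((100940 - 1518) - 285272)) + 2097415 = (3233555 + (99422 - 285272)) + 2097415 = (3233555 - 185850) + 2097415 = 3047705 + 2097415 = 5145120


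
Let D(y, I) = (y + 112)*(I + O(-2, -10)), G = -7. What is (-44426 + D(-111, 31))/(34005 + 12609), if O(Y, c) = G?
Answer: -22201/23307 ≈ -0.95255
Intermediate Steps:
O(Y, c) = -7
D(y, I) = (-7 + I)*(112 + y) (D(y, I) = (y + 112)*(I - 7) = (112 + y)*(-7 + I) = (-7 + I)*(112 + y))
(-44426 + D(-111, 31))/(34005 + 12609) = (-44426 + (-784 - 7*(-111) + 112*31 + 31*(-111)))/(34005 + 12609) = (-44426 + (-784 + 777 + 3472 - 3441))/46614 = (-44426 + 24)*(1/46614) = -44402*1/46614 = -22201/23307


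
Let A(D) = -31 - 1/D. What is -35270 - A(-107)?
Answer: -3770574/107 ≈ -35239.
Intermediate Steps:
-35270 - A(-107) = -35270 - (-31 - 1/(-107)) = -35270 - (-31 - 1*(-1/107)) = -35270 - (-31 + 1/107) = -35270 - 1*(-3316/107) = -35270 + 3316/107 = -3770574/107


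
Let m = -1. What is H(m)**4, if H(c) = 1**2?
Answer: 1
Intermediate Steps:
H(c) = 1
H(m)**4 = 1**4 = 1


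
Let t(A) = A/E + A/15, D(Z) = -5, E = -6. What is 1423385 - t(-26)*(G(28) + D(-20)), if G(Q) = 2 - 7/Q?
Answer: 28467869/20 ≈ 1.4234e+6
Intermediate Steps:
G(Q) = 2 - 7/Q
t(A) = -A/10 (t(A) = A/(-6) + A/15 = A*(-1/6) + A*(1/15) = -A/6 + A/15 = -A/10)
1423385 - t(-26)*(G(28) + D(-20)) = 1423385 - (-1/10*(-26))*((2 - 7/28) - 5) = 1423385 - 13*((2 - 7*1/28) - 5)/5 = 1423385 - 13*((2 - 1/4) - 5)/5 = 1423385 - 13*(7/4 - 5)/5 = 1423385 - 13*(-13)/(5*4) = 1423385 - 1*(-169/20) = 1423385 + 169/20 = 28467869/20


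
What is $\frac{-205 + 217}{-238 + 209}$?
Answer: $- \frac{12}{29} \approx -0.41379$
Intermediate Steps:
$\frac{-205 + 217}{-238 + 209} = \frac{12}{-29} = 12 \left(- \frac{1}{29}\right) = - \frac{12}{29}$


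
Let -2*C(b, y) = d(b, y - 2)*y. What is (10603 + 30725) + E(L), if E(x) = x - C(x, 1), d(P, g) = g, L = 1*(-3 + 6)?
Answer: 82661/2 ≈ 41331.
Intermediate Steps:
L = 3 (L = 1*3 = 3)
C(b, y) = -y*(-2 + y)/2 (C(b, y) = -(y - 2)*y/2 = -(-2 + y)*y/2 = -y*(-2 + y)/2)
E(x) = -½ + x (E(x) = x - (2 - 1*1)/2 = x - (2 - 1)/2 = x - 1/2 = x - 1*½ = x - ½ = -½ + x)
(10603 + 30725) + E(L) = (10603 + 30725) + (-½ + 3) = 41328 + 5/2 = 82661/2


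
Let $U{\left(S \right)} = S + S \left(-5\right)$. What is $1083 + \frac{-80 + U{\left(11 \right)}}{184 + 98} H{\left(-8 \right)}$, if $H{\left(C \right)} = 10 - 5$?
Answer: $\frac{152393}{141} \approx 1080.8$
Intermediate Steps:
$H{\left(C \right)} = 5$
$U{\left(S \right)} = - 4 S$ ($U{\left(S \right)} = S - 5 S = - 4 S$)
$1083 + \frac{-80 + U{\left(11 \right)}}{184 + 98} H{\left(-8 \right)} = 1083 + \frac{-80 - 44}{184 + 98} \cdot 5 = 1083 + \frac{-80 - 44}{282} \cdot 5 = 1083 + \left(-124\right) \frac{1}{282} \cdot 5 = 1083 - \frac{310}{141} = \frac{152393}{141}$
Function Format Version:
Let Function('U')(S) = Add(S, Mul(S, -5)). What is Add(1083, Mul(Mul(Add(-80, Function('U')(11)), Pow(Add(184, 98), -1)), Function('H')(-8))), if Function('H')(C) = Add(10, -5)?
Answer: Rational(152393, 141) ≈ 1080.8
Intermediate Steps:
Function('H')(C) = 5
Function('U')(S) = Mul(-4, S) (Function('U')(S) = Add(S, Mul(-5, S)) = Mul(-4, S))
Add(1083, Mul(Mul(Add(-80, Function('U')(11)), Pow(Add(184, 98), -1)), Function('H')(-8))) = Add(1083, Mul(Mul(Add(-80, Mul(-4, 11)), Pow(Add(184, 98), -1)), 5)) = Add(1083, Mul(Mul(Add(-80, -44), Pow(282, -1)), 5)) = Add(1083, Mul(Mul(-124, Rational(1, 282)), 5)) = Add(1083, Mul(Rational(-62, 141), 5)) = Add(1083, Rational(-310, 141)) = Rational(152393, 141)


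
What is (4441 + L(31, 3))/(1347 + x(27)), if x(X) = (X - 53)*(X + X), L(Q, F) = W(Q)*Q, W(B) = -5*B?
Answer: 364/57 ≈ 6.3860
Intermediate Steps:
L(Q, F) = -5*Q² (L(Q, F) = (-5*Q)*Q = -5*Q²)
x(X) = 2*X*(-53 + X) (x(X) = (-53 + X)*(2*X) = 2*X*(-53 + X))
(4441 + L(31, 3))/(1347 + x(27)) = (4441 - 5*31²)/(1347 + 2*27*(-53 + 27)) = (4441 - 5*961)/(1347 + 2*27*(-26)) = (4441 - 4805)/(1347 - 1404) = -364/(-57) = -364*(-1/57) = 364/57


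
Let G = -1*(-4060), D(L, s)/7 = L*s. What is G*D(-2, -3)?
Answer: 170520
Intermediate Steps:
D(L, s) = 7*L*s (D(L, s) = 7*(L*s) = 7*L*s)
G = 4060
G*D(-2, -3) = 4060*(7*(-2)*(-3)) = 4060*42 = 170520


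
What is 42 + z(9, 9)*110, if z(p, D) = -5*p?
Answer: -4908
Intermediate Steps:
42 + z(9, 9)*110 = 42 - 5*9*110 = 42 - 45*110 = 42 - 4950 = -4908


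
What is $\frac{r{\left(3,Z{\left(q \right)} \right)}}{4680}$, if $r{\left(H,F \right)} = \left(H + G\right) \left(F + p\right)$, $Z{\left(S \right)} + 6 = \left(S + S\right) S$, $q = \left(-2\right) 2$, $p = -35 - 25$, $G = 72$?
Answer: $- \frac{85}{156} \approx -0.54487$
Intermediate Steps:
$p = -60$
$q = -4$
$Z{\left(S \right)} = -6 + 2 S^{2}$ ($Z{\left(S \right)} = -6 + \left(S + S\right) S = -6 + 2 S S = -6 + 2 S^{2}$)
$r{\left(H,F \right)} = \left(-60 + F\right) \left(72 + H\right)$ ($r{\left(H,F \right)} = \left(H + 72\right) \left(F - 60\right) = \left(72 + H\right) \left(-60 + F\right) = \left(-60 + F\right) \left(72 + H\right)$)
$\frac{r{\left(3,Z{\left(q \right)} \right)}}{4680} = \frac{-4320 - 180 + 72 \left(-6 + 2 \left(-4\right)^{2}\right) + \left(-6 + 2 \left(-4\right)^{2}\right) 3}{4680} = \left(-4320 - 180 + 72 \left(-6 + 2 \cdot 16\right) + \left(-6 + 2 \cdot 16\right) 3\right) \frac{1}{4680} = \left(-4320 - 180 + 72 \left(-6 + 32\right) + \left(-6 + 32\right) 3\right) \frac{1}{4680} = \left(-4320 - 180 + 72 \cdot 26 + 26 \cdot 3\right) \frac{1}{4680} = \left(-4320 - 180 + 1872 + 78\right) \frac{1}{4680} = \left(-2550\right) \frac{1}{4680} = - \frac{85}{156}$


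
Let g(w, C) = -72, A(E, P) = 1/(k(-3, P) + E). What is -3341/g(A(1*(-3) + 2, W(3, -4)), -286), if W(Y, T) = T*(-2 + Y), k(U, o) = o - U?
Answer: 3341/72 ≈ 46.403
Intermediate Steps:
A(E, P) = 1/(3 + E + P) (A(E, P) = 1/((P - 1*(-3)) + E) = 1/((P + 3) + E) = 1/((3 + P) + E) = 1/(3 + E + P))
-3341/g(A(1*(-3) + 2, W(3, -4)), -286) = -3341/(-72) = -3341*(-1/72) = 3341/72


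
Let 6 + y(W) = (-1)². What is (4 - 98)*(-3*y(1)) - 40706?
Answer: -42116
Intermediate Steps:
y(W) = -5 (y(W) = -6 + (-1)² = -6 + 1 = -5)
(4 - 98)*(-3*y(1)) - 40706 = (4 - 98)*(-3*(-5)) - 40706 = -94*15 - 40706 = -1410 - 40706 = -42116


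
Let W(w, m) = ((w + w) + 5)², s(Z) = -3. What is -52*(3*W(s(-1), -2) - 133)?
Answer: 6760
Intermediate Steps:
W(w, m) = (5 + 2*w)² (W(w, m) = (2*w + 5)² = (5 + 2*w)²)
-52*(3*W(s(-1), -2) - 133) = -52*(3*(5 + 2*(-3))² - 133) = -52*(3*(5 - 6)² - 133) = -52*(3*(-1)² - 133) = -52*(3*1 - 133) = -52*(3 - 133) = -52*(-130) = 6760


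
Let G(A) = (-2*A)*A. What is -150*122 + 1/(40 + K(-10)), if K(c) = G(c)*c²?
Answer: -365268001/19960 ≈ -18300.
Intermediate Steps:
G(A) = -2*A²
K(c) = -2*c⁴ (K(c) = (-2*c²)*c² = -2*c⁴)
-150*122 + 1/(40 + K(-10)) = -150*122 + 1/(40 - 2*(-10)⁴) = -18300 + 1/(40 - 2*10000) = -18300 + 1/(40 - 20000) = -18300 + 1/(-19960) = -18300 - 1/19960 = -365268001/19960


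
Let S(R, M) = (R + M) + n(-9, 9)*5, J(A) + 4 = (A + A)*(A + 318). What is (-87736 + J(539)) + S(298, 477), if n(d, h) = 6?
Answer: 836911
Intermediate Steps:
J(A) = -4 + 2*A*(318 + A) (J(A) = -4 + (A + A)*(A + 318) = -4 + (2*A)*(318 + A) = -4 + 2*A*(318 + A))
S(R, M) = 30 + M + R (S(R, M) = (R + M) + 6*5 = (M + R) + 30 = 30 + M + R)
(-87736 + J(539)) + S(298, 477) = (-87736 + (-4 + 2*539**2 + 636*539)) + (30 + 477 + 298) = (-87736 + (-4 + 2*290521 + 342804)) + 805 = (-87736 + (-4 + 581042 + 342804)) + 805 = (-87736 + 923842) + 805 = 836106 + 805 = 836911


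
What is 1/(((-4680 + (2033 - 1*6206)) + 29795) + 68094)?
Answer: 1/89036 ≈ 1.1231e-5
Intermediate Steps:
1/(((-4680 + (2033 - 1*6206)) + 29795) + 68094) = 1/(((-4680 + (2033 - 6206)) + 29795) + 68094) = 1/(((-4680 - 4173) + 29795) + 68094) = 1/((-8853 + 29795) + 68094) = 1/(20942 + 68094) = 1/89036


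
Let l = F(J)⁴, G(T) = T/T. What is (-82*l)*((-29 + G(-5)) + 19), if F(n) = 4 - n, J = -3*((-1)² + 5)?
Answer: 172880928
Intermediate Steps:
G(T) = 1
J = -18 (J = -3*(1 + 5) = -3*6 = -18)
l = 234256 (l = (4 - 1*(-18))⁴ = (4 + 18)⁴ = 22⁴ = 234256)
(-82*l)*((-29 + G(-5)) + 19) = (-82*234256)*((-29 + 1) + 19) = -19208992*(-28 + 19) = -19208992*(-9) = 172880928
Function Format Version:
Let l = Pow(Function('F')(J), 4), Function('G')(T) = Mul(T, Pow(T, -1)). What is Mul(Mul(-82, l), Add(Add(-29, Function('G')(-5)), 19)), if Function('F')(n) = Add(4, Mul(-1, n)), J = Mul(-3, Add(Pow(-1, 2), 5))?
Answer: 172880928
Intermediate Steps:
Function('G')(T) = 1
J = -18 (J = Mul(-3, Add(1, 5)) = Mul(-3, 6) = -18)
l = 234256 (l = Pow(Add(4, Mul(-1, -18)), 4) = Pow(Add(4, 18), 4) = Pow(22, 4) = 234256)
Mul(Mul(-82, l), Add(Add(-29, Function('G')(-5)), 19)) = Mul(Mul(-82, 234256), Add(Add(-29, 1), 19)) = Mul(-19208992, Add(-28, 19)) = Mul(-19208992, -9) = 172880928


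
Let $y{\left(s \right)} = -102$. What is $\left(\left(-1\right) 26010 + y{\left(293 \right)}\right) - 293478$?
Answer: $-319590$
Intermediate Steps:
$\left(\left(-1\right) 26010 + y{\left(293 \right)}\right) - 293478 = \left(\left(-1\right) 26010 - 102\right) - 293478 = \left(-26010 - 102\right) - 293478 = -26112 - 293478 = -319590$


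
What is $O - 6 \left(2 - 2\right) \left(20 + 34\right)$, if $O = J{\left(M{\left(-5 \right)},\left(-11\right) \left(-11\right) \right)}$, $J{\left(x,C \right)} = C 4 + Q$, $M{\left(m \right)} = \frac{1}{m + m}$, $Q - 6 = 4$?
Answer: $494$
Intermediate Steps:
$Q = 10$ ($Q = 6 + 4 = 10$)
$M{\left(m \right)} = \frac{1}{2 m}$
$J{\left(x,C \right)} = 10 + 4 C$ ($J{\left(x,C \right)} = C 4 + 10 = 4 C + 10 = 10 + 4 C$)
$O = 494$ ($O = 10 + 4 \left(\left(-11\right) \left(-11\right)\right) = 10 + 4 \cdot 121 = 10 + 484 = 494$)
$O - 6 \left(2 - 2\right) \left(20 + 34\right) = 494 - 6 \left(2 - 2\right) \left(20 + 34\right) = 494 - 6 \cdot 0 \cdot 54 = 494 - 0 \cdot 54 = 494 - 0 = 494 + 0 = 494$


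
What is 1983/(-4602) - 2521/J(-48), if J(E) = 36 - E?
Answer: -1961369/64428 ≈ -30.443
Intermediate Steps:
1983/(-4602) - 2521/J(-48) = 1983/(-4602) - 2521/(36 - 1*(-48)) = 1983*(-1/4602) - 2521/(36 + 48) = -661/1534 - 2521/84 = -1961369/64428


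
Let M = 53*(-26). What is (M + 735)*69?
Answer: -44367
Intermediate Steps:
M = -1378
(M + 735)*69 = (-1378 + 735)*69 = -643*69 = -44367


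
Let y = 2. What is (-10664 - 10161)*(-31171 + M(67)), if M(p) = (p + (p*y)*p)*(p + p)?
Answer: -24591388675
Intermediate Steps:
M(p) = 2*p*(p + 2*p²) (M(p) = (p + (p*2)*p)*(p + p) = (p + (2*p)*p)*(2*p) = (p + 2*p²)*(2*p) = 2*p*(p + 2*p²))
(-10664 - 10161)*(-31171 + M(67)) = (-10664 - 10161)*(-31171 + 67²*(2 + 4*67)) = -20825*(-31171 + 4489*(2 + 268)) = -20825*(-31171 + 4489*270) = -20825*(-31171 + 1212030) = -20825*1180859 = -24591388675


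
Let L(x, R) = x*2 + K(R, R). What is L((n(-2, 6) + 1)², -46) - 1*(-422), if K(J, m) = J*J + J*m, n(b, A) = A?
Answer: 4752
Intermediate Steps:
K(J, m) = J² + J*m
L(x, R) = 2*x + 2*R² (L(x, R) = x*2 + R*(R + R) = 2*x + R*(2*R) = 2*x + 2*R²)
L((n(-2, 6) + 1)², -46) - 1*(-422) = (2*(6 + 1)² + 2*(-46)²) - 1*(-422) = (2*7² + 2*2116) + 422 = (2*49 + 4232) + 422 = (98 + 4232) + 422 = 4330 + 422 = 4752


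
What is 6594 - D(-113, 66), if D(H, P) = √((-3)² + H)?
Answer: 6594 - 2*I*√26 ≈ 6594.0 - 10.198*I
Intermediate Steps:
D(H, P) = √(9 + H)
6594 - D(-113, 66) = 6594 - √(9 - 113) = 6594 - √(-104) = 6594 - 2*I*√26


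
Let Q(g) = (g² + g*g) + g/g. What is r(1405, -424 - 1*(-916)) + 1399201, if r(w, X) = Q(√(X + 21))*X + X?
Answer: 1904977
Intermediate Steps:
Q(g) = 1 + 2*g² (Q(g) = (g² + g²) + 1 = 2*g² + 1 = 1 + 2*g²)
r(w, X) = X + X*(43 + 2*X) (r(w, X) = (1 + 2*(√(X + 21))²)*X + X = (1 + 2*(√(21 + X))²)*X + X = (1 + 2*(21 + X))*X + X = (1 + (42 + 2*X))*X + X = (43 + 2*X)*X + X = X*(43 + 2*X) + X = X + X*(43 + 2*X))
r(1405, -424 - 1*(-916)) + 1399201 = 2*(-424 - 1*(-916))*(22 + (-424 - 1*(-916))) + 1399201 = 2*(-424 + 916)*(22 + (-424 + 916)) + 1399201 = 2*492*(22 + 492) + 1399201 = 2*492*514 + 1399201 = 505776 + 1399201 = 1904977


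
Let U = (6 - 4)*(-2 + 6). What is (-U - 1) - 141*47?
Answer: -6636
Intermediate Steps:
U = 8 (U = 2*4 = 8)
(-U - 1) - 141*47 = (-1*8 - 1) - 141*47 = (-8 - 1) - 6627 = -9 - 6627 = -6636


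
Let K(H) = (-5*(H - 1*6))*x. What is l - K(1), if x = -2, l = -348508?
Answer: -348458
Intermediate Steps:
K(H) = -60 + 10*H (K(H) = -5*(H - 1*6)*(-2) = -5*(H - 6)*(-2) = -5*(-6 + H)*(-2) = (30 - 5*H)*(-2) = -60 + 10*H)
l - K(1) = -348508 - (-60 + 10*1) = -348508 - (-60 + 10) = -348508 - 1*(-50) = -348508 + 50 = -348458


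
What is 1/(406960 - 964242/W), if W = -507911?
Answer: 507911/206700424802 ≈ 2.4572e-6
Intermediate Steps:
1/(406960 - 964242/W) = 1/(406960 - 964242/(-507911)) = 1/(406960 - 964242*(-1/507911)) = 1/(406960 + 964242/507911) = 1/(206700424802/507911) = 507911/206700424802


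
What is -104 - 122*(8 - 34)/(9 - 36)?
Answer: -5980/27 ≈ -221.48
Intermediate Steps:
-104 - 122*(8 - 34)/(9 - 36) = -104 - (-3172)/(-27) = -104 - (-3172)*(-1)/27 = -104 - 122*26/27 = -104 - 3172/27 = -5980/27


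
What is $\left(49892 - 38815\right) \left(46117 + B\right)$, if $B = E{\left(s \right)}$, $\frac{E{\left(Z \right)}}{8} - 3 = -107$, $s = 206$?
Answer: $501621945$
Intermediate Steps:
$E{\left(Z \right)} = -832$ ($E{\left(Z \right)} = 24 + 8 \left(-107\right) = 24 - 856 = -832$)
$B = -832$
$\left(49892 - 38815\right) \left(46117 + B\right) = \left(49892 - 38815\right) \left(46117 - 832\right) = 11077 \cdot 45285 = 501621945$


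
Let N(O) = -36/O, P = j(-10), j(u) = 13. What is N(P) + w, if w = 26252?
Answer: 341240/13 ≈ 26249.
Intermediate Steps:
P = 13
N(P) + w = -36/13 + 26252 = 341240/13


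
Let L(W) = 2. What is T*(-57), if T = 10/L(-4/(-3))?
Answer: -285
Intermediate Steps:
T = 5 (T = 10/2 = 10*(½) = 5)
T*(-57) = 5*(-57) = -285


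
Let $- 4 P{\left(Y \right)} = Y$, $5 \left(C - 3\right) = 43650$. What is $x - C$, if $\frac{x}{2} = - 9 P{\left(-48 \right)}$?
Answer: $-8949$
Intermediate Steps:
$C = 8733$ ($C = 3 + \frac{1}{5} \cdot 43650 = 3 + 8730 = 8733$)
$P{\left(Y \right)} = - \frac{Y}{4}$
$x = -216$ ($x = 2 \left(- 9 \left(\left(- \frac{1}{4}\right) \left(-48\right)\right)\right) = 2 \left(\left(-9\right) 12\right) = 2 \left(-108\right) = -216$)
$x - C = -216 - 8733 = -8949$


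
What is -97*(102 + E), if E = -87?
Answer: -1455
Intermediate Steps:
-97*(102 + E) = -97*(102 - 87) = -97*15 = -1455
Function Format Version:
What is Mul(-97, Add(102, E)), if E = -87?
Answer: -1455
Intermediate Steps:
Mul(-97, Add(102, E)) = Mul(-97, Add(102, -87)) = Mul(-97, 15) = -1455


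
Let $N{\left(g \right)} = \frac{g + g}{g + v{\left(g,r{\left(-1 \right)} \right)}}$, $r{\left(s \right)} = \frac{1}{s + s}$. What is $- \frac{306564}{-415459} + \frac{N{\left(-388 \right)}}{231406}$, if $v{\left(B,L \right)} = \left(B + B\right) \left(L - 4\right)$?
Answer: $\frac{283762580477}{384558821416} \approx 0.73789$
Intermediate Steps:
$r{\left(s \right)} = \frac{1}{2 s}$
$v{\left(B,L \right)} = 2 B \left(-4 + L\right)$
$N{\left(g \right)} = - \frac{1}{4}$ ($N{\left(g \right)} = \frac{g + g}{g + 2 g \left(-4 + \frac{1}{2 \left(-1\right)}\right)} = \frac{2 g}{g + 2 g \left(-4 + \frac{1}{2} \left(-1\right)\right)} = \frac{2 g}{g + 2 g \left(-4 - \frac{1}{2}\right)} = \frac{2 g}{g + 2 g \left(- \frac{9}{2}\right)} = \frac{2 g}{g - 9 g} = \frac{2 g}{\left(-8\right) g} = 2 g \left(- \frac{1}{8 g}\right) = - \frac{1}{4}$)
$- \frac{306564}{-415459} + \frac{N{\left(-388 \right)}}{231406} = - \frac{306564}{-415459} - \frac{1}{4 \cdot 231406} = \left(-306564\right) \left(- \frac{1}{415459}\right) - \frac{1}{925624} = \frac{306564}{415459} - \frac{1}{925624} = \frac{283762580477}{384558821416}$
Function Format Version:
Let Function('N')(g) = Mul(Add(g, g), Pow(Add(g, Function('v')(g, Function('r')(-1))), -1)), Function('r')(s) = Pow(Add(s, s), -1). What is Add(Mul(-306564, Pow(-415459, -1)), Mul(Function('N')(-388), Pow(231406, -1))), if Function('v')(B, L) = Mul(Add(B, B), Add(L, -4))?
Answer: Rational(283762580477, 384558821416) ≈ 0.73789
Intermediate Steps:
Function('r')(s) = Mul(Rational(1, 2), Pow(s, -1)) (Function('r')(s) = Pow(Mul(2, s), -1) = Mul(Rational(1, 2), Pow(s, -1)))
Function('v')(B, L) = Mul(2, B, Add(-4, L)) (Function('v')(B, L) = Mul(Mul(2, B), Add(-4, L)) = Mul(2, B, Add(-4, L)))
Function('N')(g) = Rational(-1, 4) (Function('N')(g) = Mul(Add(g, g), Pow(Add(g, Mul(2, g, Add(-4, Mul(Rational(1, 2), Pow(-1, -1))))), -1)) = Mul(Mul(2, g), Pow(Add(g, Mul(2, g, Add(-4, Mul(Rational(1, 2), -1)))), -1)) = Mul(Mul(2, g), Pow(Add(g, Mul(2, g, Add(-4, Rational(-1, 2)))), -1)) = Mul(Mul(2, g), Pow(Add(g, Mul(2, g, Rational(-9, 2))), -1)) = Mul(Mul(2, g), Pow(Add(g, Mul(-9, g)), -1)) = Mul(Mul(2, g), Pow(Mul(-8, g), -1)) = Mul(Mul(2, g), Mul(Rational(-1, 8), Pow(g, -1))) = Rational(-1, 4))
Add(Mul(-306564, Pow(-415459, -1)), Mul(Function('N')(-388), Pow(231406, -1))) = Add(Mul(-306564, Pow(-415459, -1)), Mul(Rational(-1, 4), Pow(231406, -1))) = Add(Mul(-306564, Rational(-1, 415459)), Mul(Rational(-1, 4), Rational(1, 231406))) = Add(Rational(306564, 415459), Rational(-1, 925624)) = Rational(283762580477, 384558821416)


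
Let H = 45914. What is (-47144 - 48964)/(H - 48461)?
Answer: 32036/849 ≈ 37.734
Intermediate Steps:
(-47144 - 48964)/(H - 48461) = (-47144 - 48964)/(45914 - 48461) = -96108/(-2547) = -96108*(-1/2547) = 32036/849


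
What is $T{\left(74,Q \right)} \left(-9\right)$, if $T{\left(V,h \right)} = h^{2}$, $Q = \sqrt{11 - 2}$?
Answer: $-81$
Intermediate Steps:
$Q = 3$ ($Q = \sqrt{9} = 3$)
$T{\left(74,Q \right)} \left(-9\right) = 3^{2} \left(-9\right) = 9 \left(-9\right) = -81$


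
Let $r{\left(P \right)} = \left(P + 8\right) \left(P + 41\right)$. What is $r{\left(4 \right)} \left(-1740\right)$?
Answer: $-939600$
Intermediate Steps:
$r{\left(P \right)} = \left(8 + P\right) \left(41 + P\right)$
$r{\left(4 \right)} \left(-1740\right) = \left(328 + 4^{2} + 49 \cdot 4\right) \left(-1740\right) = \left(328 + 16 + 196\right) \left(-1740\right) = 540 \left(-1740\right) = -939600$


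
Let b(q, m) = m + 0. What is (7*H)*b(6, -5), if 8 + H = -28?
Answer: 1260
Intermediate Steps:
b(q, m) = m
H = -36 (H = -8 - 28 = -36)
(7*H)*b(6, -5) = (7*(-36))*(-5) = -252*(-5) = 1260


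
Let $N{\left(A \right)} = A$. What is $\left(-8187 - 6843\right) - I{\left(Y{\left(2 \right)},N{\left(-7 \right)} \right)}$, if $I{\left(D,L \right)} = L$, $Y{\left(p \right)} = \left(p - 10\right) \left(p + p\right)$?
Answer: $-15023$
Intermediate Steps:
$Y{\left(p \right)} = 2 p \left(-10 + p\right)$ ($Y{\left(p \right)} = \left(-10 + p\right) 2 p = 2 p \left(-10 + p\right)$)
$\left(-8187 - 6843\right) - I{\left(Y{\left(2 \right)},N{\left(-7 \right)} \right)} = \left(-8187 - 6843\right) - -7 = \left(-8187 - 6843\right) + 7 = -15030 + 7 = -15023$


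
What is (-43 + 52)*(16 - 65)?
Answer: -441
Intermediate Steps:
(-43 + 52)*(16 - 65) = 9*(-49) = -441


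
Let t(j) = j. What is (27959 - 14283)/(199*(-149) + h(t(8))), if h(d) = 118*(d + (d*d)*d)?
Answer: 13676/31709 ≈ 0.43130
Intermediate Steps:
h(d) = 118*d + 118*d³ (h(d) = 118*(d + d²*d) = 118*(d + d³) = 118*d + 118*d³)
(27959 - 14283)/(199*(-149) + h(t(8))) = (27959 - 14283)/(199*(-149) + 118*8*(1 + 8²)) = 13676/(-29651 + 118*8*(1 + 64)) = 13676/(-29651 + 118*8*65) = 13676/(-29651 + 61360) = 13676/31709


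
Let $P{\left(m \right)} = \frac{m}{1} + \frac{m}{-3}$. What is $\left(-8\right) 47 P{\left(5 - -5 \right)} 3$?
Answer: $-7520$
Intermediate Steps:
$P{\left(m \right)} = \frac{2 m}{3}$ ($P{\left(m \right)} = m 1 + m \left(- \frac{1}{3}\right) = m - \frac{m}{3} = \frac{2 m}{3}$)
$\left(-8\right) 47 P{\left(5 - -5 \right)} 3 = \left(-8\right) 47 \frac{2 \left(5 - -5\right)}{3} \cdot 3 = - 376 \frac{2 \left(5 + 5\right)}{3} \cdot 3 = - 376 \cdot \frac{2}{3} \cdot 10 \cdot 3 = - 376 \cdot \frac{20}{3} \cdot 3 = \left(-376\right) 20 = -7520$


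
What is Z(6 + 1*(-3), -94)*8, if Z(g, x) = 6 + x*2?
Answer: -1456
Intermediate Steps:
Z(g, x) = 6 + 2*x
Z(6 + 1*(-3), -94)*8 = (6 + 2*(-94))*8 = (6 - 188)*8 = -182*8 = -1456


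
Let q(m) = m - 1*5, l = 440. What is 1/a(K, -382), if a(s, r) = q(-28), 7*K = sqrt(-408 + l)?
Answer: -1/33 ≈ -0.030303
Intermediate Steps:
K = 4*sqrt(2)/7 (K = sqrt(-408 + 440)/7 = sqrt(32)/7 = (4*sqrt(2))/7 = 4*sqrt(2)/7 ≈ 0.80812)
q(m) = -5 + m (q(m) = m - 5 = -5 + m)
a(s, r) = -33 (a(s, r) = -5 - 28 = -33)
1/a(K, -382) = 1/(-33) = -1/33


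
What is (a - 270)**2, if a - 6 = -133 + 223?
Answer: 30276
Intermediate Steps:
a = 96 (a = 6 + (-133 + 223) = 6 + 90 = 96)
(a - 270)**2 = (96 - 270)**2 = (-174)**2 = 30276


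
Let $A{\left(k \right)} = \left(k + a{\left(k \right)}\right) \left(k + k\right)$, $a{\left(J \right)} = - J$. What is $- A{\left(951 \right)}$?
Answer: $0$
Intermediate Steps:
$A{\left(k \right)} = 0$ ($A{\left(k \right)} = \left(k - k\right) \left(k + k\right) = 0 \cdot 2 k = 0$)
$- A{\left(951 \right)} = \left(-1\right) 0 = 0$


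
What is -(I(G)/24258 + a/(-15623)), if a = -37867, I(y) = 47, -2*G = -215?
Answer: -919311967/378982734 ≈ -2.4257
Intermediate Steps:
G = 215/2 (G = -½*(-215) = 215/2 ≈ 107.50)
-(I(G)/24258 + a/(-15623)) = -(47/24258 - 37867/(-15623)) = -(47*(1/24258) - 37867*(-1/15623)) = -(47/24258 + 37867/15623) = -1*919311967/378982734 = -919311967/378982734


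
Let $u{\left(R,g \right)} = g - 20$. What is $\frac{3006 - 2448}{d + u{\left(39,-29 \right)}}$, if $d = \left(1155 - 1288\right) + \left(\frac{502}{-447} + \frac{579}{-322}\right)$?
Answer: $- \frac{2590812}{858595} \approx -3.0175$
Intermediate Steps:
$u{\left(R,g \right)} = -20 + g$
$d = - \frac{19563679}{143934}$ ($d = -133 + \left(502 \left(- \frac{1}{447}\right) + 579 \left(- \frac{1}{322}\right)\right) = -133 - \frac{420457}{143934} = - \frac{19563679}{143934} \approx -135.92$)
$\frac{3006 - 2448}{d + u{\left(39,-29 \right)}} = \frac{3006 - 2448}{- \frac{19563679}{143934} - 49} = \frac{558}{- \frac{19563679}{143934} - 49} = \frac{558}{- \frac{26616445}{143934}} = 558 \left(- \frac{143934}{26616445}\right) = - \frac{2590812}{858595}$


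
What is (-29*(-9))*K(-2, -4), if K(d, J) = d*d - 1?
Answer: 783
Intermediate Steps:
K(d, J) = -1 + d² (K(d, J) = d² - 1 = -1 + d²)
(-29*(-9))*K(-2, -4) = (-29*(-9))*(-1 + (-2)²) = 261*(-1 + 4) = 261*3 = 783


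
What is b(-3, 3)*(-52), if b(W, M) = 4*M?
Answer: -624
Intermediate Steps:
b(-3, 3)*(-52) = (4*3)*(-52) = 12*(-52) = -624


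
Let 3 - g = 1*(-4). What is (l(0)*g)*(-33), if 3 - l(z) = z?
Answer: -693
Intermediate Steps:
g = 7 (g = 3 - (-4) = 3 - 1*(-4) = 3 + 4 = 7)
l(z) = 3 - z
(l(0)*g)*(-33) = ((3 - 1*0)*7)*(-33) = ((3 + 0)*7)*(-33) = (3*7)*(-33) = 21*(-33) = -693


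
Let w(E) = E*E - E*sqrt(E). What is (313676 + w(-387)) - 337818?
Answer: 125627 + 1161*I*sqrt(43) ≈ 1.2563e+5 + 7613.2*I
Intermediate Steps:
w(E) = E**2 - E**(3/2)
(313676 + w(-387)) - 337818 = (313676 + ((-387)**2 - (-387)**(3/2))) - 337818 = (313676 + (149769 - (-1161)*I*sqrt(43))) - 337818 = (313676 + (149769 + 1161*I*sqrt(43))) - 337818 = (463445 + 1161*I*sqrt(43)) - 337818 = 125627 + 1161*I*sqrt(43)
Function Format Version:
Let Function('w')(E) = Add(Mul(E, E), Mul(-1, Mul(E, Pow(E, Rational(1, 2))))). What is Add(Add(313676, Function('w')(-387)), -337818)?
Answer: Add(125627, Mul(1161, I, Pow(43, Rational(1, 2)))) ≈ Add(1.2563e+5, Mul(7613.2, I))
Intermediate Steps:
Function('w')(E) = Add(Pow(E, 2), Mul(-1, Pow(E, Rational(3, 2))))
Add(Add(313676, Function('w')(-387)), -337818) = Add(Add(313676, Add(Pow(-387, 2), Mul(-1, Pow(-387, Rational(3, 2))))), -337818) = Add(Add(313676, Add(149769, Mul(-1, Mul(-1161, I, Pow(43, Rational(1, 2)))))), -337818) = Add(Add(313676, Add(149769, Mul(1161, I, Pow(43, Rational(1, 2))))), -337818) = Add(Add(463445, Mul(1161, I, Pow(43, Rational(1, 2)))), -337818) = Add(125627, Mul(1161, I, Pow(43, Rational(1, 2))))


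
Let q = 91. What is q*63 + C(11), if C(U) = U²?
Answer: 5854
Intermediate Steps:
q*63 + C(11) = 91*63 + 11² = 5733 + 121 = 5854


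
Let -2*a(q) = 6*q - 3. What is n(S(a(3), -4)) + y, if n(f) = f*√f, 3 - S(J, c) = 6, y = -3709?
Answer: -3709 - 3*I*√3 ≈ -3709.0 - 5.1962*I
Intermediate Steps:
a(q) = 3/2 - 3*q (a(q) = -(6*q - 3)/2 = -(-3 + 6*q)/2 = 3/2 - 3*q)
S(J, c) = -3 (S(J, c) = 3 - 1*6 = 3 - 6 = -3)
n(f) = f^(3/2)
n(S(a(3), -4)) + y = (-3)^(3/2) - 3709 = -3*I*√3 - 3709 = -3709 - 3*I*√3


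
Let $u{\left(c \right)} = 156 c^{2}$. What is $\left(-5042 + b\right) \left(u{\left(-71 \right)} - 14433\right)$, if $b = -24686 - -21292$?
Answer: $-6512279868$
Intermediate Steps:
$b = -3394$ ($b = -24686 + 21292 = -3394$)
$\left(-5042 + b\right) \left(u{\left(-71 \right)} - 14433\right) = \left(-5042 - 3394\right) \left(156 \left(-71\right)^{2} - 14433\right) = - 8436 \left(156 \cdot 5041 - 14433\right) = - 8436 \left(786396 - 14433\right) = \left(-8436\right) 771963 = -6512279868$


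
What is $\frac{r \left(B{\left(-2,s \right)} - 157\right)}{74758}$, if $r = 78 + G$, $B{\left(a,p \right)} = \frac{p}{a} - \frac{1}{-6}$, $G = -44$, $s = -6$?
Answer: $- \frac{15691}{224274} \approx -0.069964$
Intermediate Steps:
$B{\left(a,p \right)} = \frac{1}{6} + \frac{p}{a}$ ($B{\left(a,p \right)} = \frac{p}{a} - - \frac{1}{6} = \frac{p}{a} + \frac{1}{6} = \frac{1}{6} + \frac{p}{a}$)
$r = 34$ ($r = 78 - 44 = 34$)
$\frac{r \left(B{\left(-2,s \right)} - 157\right)}{74758} = \frac{34 \left(\frac{-6 + \frac{1}{6} \left(-2\right)}{-2} - 157\right)}{74758} = 34 \left(- \frac{-6 - \frac{1}{3}}{2} - 157\right) \frac{1}{74758} = 34 \left(\left(- \frac{1}{2}\right) \left(- \frac{19}{3}\right) - 157\right) \frac{1}{74758} = 34 \left(\frac{19}{6} - 157\right) \frac{1}{74758} = 34 \left(- \frac{923}{6}\right) \frac{1}{74758} = \left(- \frac{15691}{3}\right) \frac{1}{74758} = - \frac{15691}{224274}$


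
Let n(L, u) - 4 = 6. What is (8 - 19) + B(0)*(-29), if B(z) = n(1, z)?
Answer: -301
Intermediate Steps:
n(L, u) = 10 (n(L, u) = 4 + 6 = 10)
B(z) = 10
(8 - 19) + B(0)*(-29) = (8 - 19) + 10*(-29) = -11 - 290 = -301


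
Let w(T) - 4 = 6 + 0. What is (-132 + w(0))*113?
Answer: -13786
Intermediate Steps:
w(T) = 10 (w(T) = 4 + (6 + 0) = 4 + 6 = 10)
(-132 + w(0))*113 = (-132 + 10)*113 = -122*113 = -13786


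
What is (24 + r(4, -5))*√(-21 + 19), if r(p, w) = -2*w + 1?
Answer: 35*I*√2 ≈ 49.497*I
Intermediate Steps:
r(p, w) = 1 - 2*w
(24 + r(4, -5))*√(-21 + 19) = (24 + (1 - 2*(-5)))*√(-21 + 19) = (24 + (1 + 10))*√(-2) = (24 + 11)*(I*√2) = 35*(I*√2) = 35*I*√2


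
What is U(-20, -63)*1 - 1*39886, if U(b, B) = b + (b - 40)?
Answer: -39966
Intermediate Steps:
U(b, B) = -40 + 2*b (U(b, B) = b + (-40 + b) = -40 + 2*b)
U(-20, -63)*1 - 1*39886 = (-40 + 2*(-20))*1 - 1*39886 = (-40 - 40)*1 - 39886 = -80*1 - 39886 = -80 - 39886 = -39966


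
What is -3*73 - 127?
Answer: -346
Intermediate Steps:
-3*73 - 127 = -219 - 127 = -346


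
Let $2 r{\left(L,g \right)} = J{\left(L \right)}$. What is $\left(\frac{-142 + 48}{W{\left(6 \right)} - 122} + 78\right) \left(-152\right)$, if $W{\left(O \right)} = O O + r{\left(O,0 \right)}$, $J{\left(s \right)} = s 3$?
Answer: $- \frac{927200}{77} \approx -12042.0$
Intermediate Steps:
$J{\left(s \right)} = 3 s$
$r{\left(L,g \right)} = \frac{3 L}{2}$
$W{\left(O \right)} = O^{2} + \frac{3 O}{2}$ ($W{\left(O \right)} = O O + \frac{3 O}{2} = O^{2} + \frac{3 O}{2}$)
$\left(\frac{-142 + 48}{W{\left(6 \right)} - 122} + 78\right) \left(-152\right) = \left(\frac{-142 + 48}{\frac{1}{2} \cdot 6 \left(3 + 2 \cdot 6\right) - 122} + 78\right) \left(-152\right) = \left(- \frac{94}{\frac{1}{2} \cdot 6 \left(3 + 12\right) - 122} + 78\right) \left(-152\right) = \left(- \frac{94}{\frac{1}{2} \cdot 6 \cdot 15 - 122} + 78\right) \left(-152\right) = \left(- \frac{94}{45 - 122} + 78\right) \left(-152\right) = \left(- \frac{94}{-77} + 78\right) \left(-152\right) = \left(\left(-94\right) \left(- \frac{1}{77}\right) + 78\right) \left(-152\right) = \left(\frac{94}{77} + 78\right) \left(-152\right) = \frac{6100}{77} \left(-152\right) = - \frac{927200}{77}$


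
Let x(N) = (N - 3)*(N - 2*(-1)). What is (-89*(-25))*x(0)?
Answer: -13350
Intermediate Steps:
x(N) = (-3 + N)*(2 + N) (x(N) = (-3 + N)*(N + 2) = (-3 + N)*(2 + N))
(-89*(-25))*x(0) = (-89*(-25))*(-6 + 0² - 1*0) = 2225*(-6 + 0 + 0) = 2225*(-6) = -13350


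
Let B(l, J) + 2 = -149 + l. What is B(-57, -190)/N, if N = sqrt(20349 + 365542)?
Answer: -208*sqrt(385891)/385891 ≈ -0.33484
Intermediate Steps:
B(l, J) = -151 + l (B(l, J) = -2 + (-149 + l) = -151 + l)
N = sqrt(385891) ≈ 621.20
B(-57, -190)/N = (-151 - 57)/(sqrt(385891)) = -208*sqrt(385891)/385891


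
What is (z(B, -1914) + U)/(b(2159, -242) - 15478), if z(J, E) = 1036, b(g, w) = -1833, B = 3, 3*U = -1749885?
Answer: 582259/17311 ≈ 33.635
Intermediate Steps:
U = -583295 (U = (1/3)*(-1749885) = -583295)
(z(B, -1914) + U)/(b(2159, -242) - 15478) = (1036 - 583295)/(-1833 - 15478) = -582259/(-17311) = -582259*(-1/17311) = 582259/17311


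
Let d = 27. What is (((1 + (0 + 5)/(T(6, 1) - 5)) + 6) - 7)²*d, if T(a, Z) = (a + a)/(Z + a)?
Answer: 33075/529 ≈ 62.524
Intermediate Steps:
T(a, Z) = 2*a/(Z + a) (T(a, Z) = (2*a)/(Z + a) = 2*a/(Z + a))
(((1 + (0 + 5)/(T(6, 1) - 5)) + 6) - 7)²*d = (((1 + (0 + 5)/(2*6/(1 + 6) - 5)) + 6) - 7)²*27 = (((1 + 5/(2*6/7 - 5)) + 6) - 7)²*27 = (((1 + 5/(2*6*(⅐) - 5)) + 6) - 7)²*27 = (((1 + 5/(12/7 - 5)) + 6) - 7)²*27 = (((1 + 5/(-23/7)) + 6) - 7)²*27 = (((1 + 5*(-7/23)) + 6) - 7)²*27 = (((1 - 35/23) + 6) - 7)²*27 = ((-12/23 + 6) - 7)²*27 = (126/23 - 7)²*27 = (-35/23)²*27 = (1225/529)*27 = 33075/529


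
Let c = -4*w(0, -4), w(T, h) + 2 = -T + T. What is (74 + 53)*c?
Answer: 1016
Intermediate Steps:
w(T, h) = -2 (w(T, h) = -2 + (-T + T) = -2 + 0 = -2)
c = 8 (c = -4*(-2) = 8)
(74 + 53)*c = (74 + 53)*8 = 127*8 = 1016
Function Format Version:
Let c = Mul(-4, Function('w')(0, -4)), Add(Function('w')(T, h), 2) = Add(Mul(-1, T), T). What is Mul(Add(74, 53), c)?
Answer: 1016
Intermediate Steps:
Function('w')(T, h) = -2 (Function('w')(T, h) = Add(-2, Add(Mul(-1, T), T)) = Add(-2, 0) = -2)
c = 8 (c = Mul(-4, -2) = 8)
Mul(Add(74, 53), c) = Mul(Add(74, 53), 8) = Mul(127, 8) = 1016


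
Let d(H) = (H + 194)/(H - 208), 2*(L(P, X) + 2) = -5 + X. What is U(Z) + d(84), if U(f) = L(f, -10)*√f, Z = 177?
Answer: -139/62 - 19*√177/2 ≈ -128.63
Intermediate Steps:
L(P, X) = -9/2 + X/2 (L(P, X) = -2 + (-5 + X)/2 = -2 + (-5/2 + X/2) = -9/2 + X/2)
d(H) = (194 + H)/(-208 + H)
U(f) = -19*√f/2 (U(f) = (-9/2 + (½)*(-10))*√f = (-9/2 - 5)*√f = -19*√f/2)
U(Z) + d(84) = -19*√177/2 + (194 + 84)/(-208 + 84) = -19*√177/2 + 278/(-124) = -19*√177/2 - 1/124*278 = -19*√177/2 - 139/62 = -139/62 - 19*√177/2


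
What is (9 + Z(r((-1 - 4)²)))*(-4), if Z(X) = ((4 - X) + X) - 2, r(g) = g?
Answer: -44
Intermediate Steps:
Z(X) = 2 (Z(X) = 4 - 2 = 2)
(9 + Z(r((-1 - 4)²)))*(-4) = (9 + 2)*(-4) = 11*(-4) = -44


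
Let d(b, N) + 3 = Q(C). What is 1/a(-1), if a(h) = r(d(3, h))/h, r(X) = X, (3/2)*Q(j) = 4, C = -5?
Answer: 3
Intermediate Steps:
Q(j) = 8/3 (Q(j) = (⅔)*4 = 8/3)
d(b, N) = -⅓ (d(b, N) = -3 + 8/3 = -⅓)
a(h) = -1/(3*h)
1/a(-1) = 1/(-⅓/(-1)) = 1/(-⅓*(-1)) = 1/(⅓) = 3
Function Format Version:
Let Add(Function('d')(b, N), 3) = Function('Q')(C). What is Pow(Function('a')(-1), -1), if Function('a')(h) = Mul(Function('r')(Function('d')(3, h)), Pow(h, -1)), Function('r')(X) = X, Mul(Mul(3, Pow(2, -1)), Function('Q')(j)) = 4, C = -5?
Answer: 3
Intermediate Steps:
Function('Q')(j) = Rational(8, 3) (Function('Q')(j) = Mul(Rational(2, 3), 4) = Rational(8, 3))
Function('d')(b, N) = Rational(-1, 3) (Function('d')(b, N) = Add(-3, Rational(8, 3)) = Rational(-1, 3))
Function('a')(h) = Mul(Rational(-1, 3), Pow(h, -1))
Pow(Function('a')(-1), -1) = Pow(Mul(Rational(-1, 3), Pow(-1, -1)), -1) = Pow(Mul(Rational(-1, 3), -1), -1) = Pow(Rational(1, 3), -1) = 3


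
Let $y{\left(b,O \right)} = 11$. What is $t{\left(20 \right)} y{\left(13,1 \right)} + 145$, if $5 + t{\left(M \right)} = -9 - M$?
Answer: $-229$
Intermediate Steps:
$t{\left(M \right)} = -14 - M$ ($t{\left(M \right)} = -5 - \left(9 + M\right) = -14 - M$)
$t{\left(20 \right)} y{\left(13,1 \right)} + 145 = \left(-14 - 20\right) 11 + 145 = \left(-34\right) 11 + 145 = -374 + 145 = -229$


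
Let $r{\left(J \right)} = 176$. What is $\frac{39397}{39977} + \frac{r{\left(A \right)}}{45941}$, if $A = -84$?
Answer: $\frac{259567647}{262369051} \approx 0.98932$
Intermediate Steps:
$\frac{39397}{39977} + \frac{r{\left(A \right)}}{45941} = \frac{39397}{39977} + \frac{176}{45941} = \frac{259567647}{262369051}$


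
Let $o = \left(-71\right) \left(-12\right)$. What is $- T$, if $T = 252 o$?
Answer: $-214704$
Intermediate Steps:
$o = 852$
$T = 214704$ ($T = 252 \cdot 852 = 214704$)
$- T = \left(-1\right) 214704 = -214704$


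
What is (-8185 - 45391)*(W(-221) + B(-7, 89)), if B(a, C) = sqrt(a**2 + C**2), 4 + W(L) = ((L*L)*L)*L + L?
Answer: -127802497168256 - 53576*sqrt(7970) ≈ -1.2780e+14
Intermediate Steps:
W(L) = -4 + L + L**4 (W(L) = -4 + (((L*L)*L)*L + L) = -4 + ((L**2*L)*L + L) = -4 + (L**3*L + L) = -4 + (L**4 + L) = -4 + (L + L**4) = -4 + L + L**4)
B(a, C) = sqrt(C**2 + a**2)
(-8185 - 45391)*(W(-221) + B(-7, 89)) = (-8185 - 45391)*((-4 - 221 + (-221)**4) + sqrt(89**2 + (-7)**2)) = -53576*((-4 - 221 + 2385443281) + sqrt(7921 + 49)) = -53576*(2385443056 + sqrt(7970)) = -127802497168256 - 53576*sqrt(7970)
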